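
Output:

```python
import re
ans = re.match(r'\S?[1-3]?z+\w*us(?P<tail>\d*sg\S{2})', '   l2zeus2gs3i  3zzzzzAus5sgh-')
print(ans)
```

None

This matches optionally a non-whitespace character, then optionally a character in [1-3], then one or more of the literal 'z'; then zero or more of a word character, then the literal 'us'; then zero or more of a digit, then the literal 'sg', then exactly 2 of a non-whitespace character (captured as 'tail').
`re.match` won't scan ahead — the pattern has to work from the very first character.
Here the pattern fails at index 0, so the call returns None.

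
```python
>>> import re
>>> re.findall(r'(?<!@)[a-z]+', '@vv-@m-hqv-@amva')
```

['v', 'hqv', 'mva']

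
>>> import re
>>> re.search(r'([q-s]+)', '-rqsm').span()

(1, 4)

The pattern matches one or more of a character in [q-s] (captured).
The match spans [1:4] → 'rqs'.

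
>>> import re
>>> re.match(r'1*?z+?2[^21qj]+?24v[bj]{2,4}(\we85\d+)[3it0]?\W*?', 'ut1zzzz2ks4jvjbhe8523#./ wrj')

None

`re.match` only tries the pattern at the start of the string.
Here the pattern fails at index 0, so the call returns None.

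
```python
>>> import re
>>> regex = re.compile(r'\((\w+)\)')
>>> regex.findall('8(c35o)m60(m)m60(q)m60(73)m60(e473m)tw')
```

['c35o', 'm', 'q', '73', 'e473m']

Because there's exactly one group, `findall` drops the full match and keeps group 1 from each hit.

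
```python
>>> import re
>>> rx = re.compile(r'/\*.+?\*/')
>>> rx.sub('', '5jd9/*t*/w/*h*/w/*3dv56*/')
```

With the lazy modifier that quantifier settles for the fewest repetitions that let the rest of the pattern succeed (the atoms after it are unaffected and can still be greedy).
Matches: at [4:9] → '/*t*/'; at [10:15] → '/*h*/'; at [16:25] → '/*3dv56*/'.
Each match is replaced by ''.

'5jd9ww'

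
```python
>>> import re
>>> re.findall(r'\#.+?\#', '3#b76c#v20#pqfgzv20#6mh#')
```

['#b76c#', '#pqfgzv20#']

`findall` yields the raw match text (2 of them) because the pattern has no groups.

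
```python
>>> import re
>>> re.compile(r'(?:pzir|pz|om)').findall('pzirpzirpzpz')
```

['pzir', 'pzir', 'pz', 'pz']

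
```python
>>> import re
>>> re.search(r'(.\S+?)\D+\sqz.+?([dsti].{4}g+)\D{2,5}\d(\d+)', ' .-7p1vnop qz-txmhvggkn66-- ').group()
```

' .-7p1vnop qz-txmhvggkn66'

The pattern matches any character, then one or more of a non-whitespace character (lazy) (captured); then one or more of a non-digit; then whitespace, then the literal 'qz', then one or more of any character (lazy); then one of [dsti], then exactly 4 of any character, then one or more of the literal 'g' (captured); then 2 to 5 of a non-digit, then a digit; then one or more of a digit (captured).
`re.search` scans for the first position where the pattern succeeds.
The match spans [0:25] → ' .-7p1vnop qz-txmhvggkn66'.
Captured: group 1 = ' .-7p1', group 2 = 'txmhvgg', group 3 = '6'.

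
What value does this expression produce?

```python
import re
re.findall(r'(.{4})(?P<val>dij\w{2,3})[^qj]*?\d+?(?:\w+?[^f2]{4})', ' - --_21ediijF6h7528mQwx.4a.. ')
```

[]

This matches exactly 4 of any character (captured); then the literal 'dij', then 2 to 3 of a word character (captured as 'val'); then zero or more of any character except [qj] (lazy), then one or more of a digit (lazy); then one or more of a word character (lazy), then exactly 4 of any character except [f2] (non-capturing group).
`findall` packs the 2 group values into a tuple for every match.
Nothing in the string satisfies the pattern, so the list is empty.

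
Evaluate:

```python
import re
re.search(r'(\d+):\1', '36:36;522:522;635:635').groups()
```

The match spans [0:5] → '36:36'.
Captured: group 1 = '36'.

('36',)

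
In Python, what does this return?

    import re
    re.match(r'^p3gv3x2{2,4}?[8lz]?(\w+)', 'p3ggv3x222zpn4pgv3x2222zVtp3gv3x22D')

The pattern matches anchored at the start of the string; then the literal 'p3g', then the literal 'v3x'; then 2 to 4 of the literal '2' (lazy), then optionally one of [8lz]; then one or more of a word character (captured).
`re.match` only tries the pattern at the start of the string.
Here the string doesn't start with a match, so the call returns None.

None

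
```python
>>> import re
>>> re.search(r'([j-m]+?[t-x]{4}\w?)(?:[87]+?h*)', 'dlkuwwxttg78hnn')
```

None

The pattern matches one or more of a character in [j-m] (lazy), then exactly 4 of a character in [t-x], then optionally a word character (captured); then one or more of one of [87] (lazy), then zero or more of the literal 'h' (non-capturing group).
Unlike `match`, `search` isn't anchored — it looks for the pattern anywhere in the string.
Here no position works, so the call returns None.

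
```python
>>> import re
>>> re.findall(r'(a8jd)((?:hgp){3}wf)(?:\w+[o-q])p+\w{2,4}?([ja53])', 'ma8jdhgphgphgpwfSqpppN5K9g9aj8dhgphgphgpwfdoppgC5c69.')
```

With 3 capturing groups, `findall` returns a 3-tuple per match.

[('a8jd', 'hgphgphgpwf', '5')]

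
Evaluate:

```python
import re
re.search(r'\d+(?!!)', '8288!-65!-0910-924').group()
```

'828'

A negative assertion filters positions out without eating any characters.
The match spans [0:3] → '828'.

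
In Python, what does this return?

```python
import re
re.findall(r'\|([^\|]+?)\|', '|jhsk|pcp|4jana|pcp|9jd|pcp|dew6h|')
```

Scanning left to right: at [0:6] match '|jhsk|', group 1 = 'jhsk'; at [9:16] match '|4jana|', group 1 = '4jana'; at [19:24] match '|9jd|', group 1 = '9jd'; at [27:34] match '|dew6h|', group 1 = 'dew6h'.
One capturing group, so `findall` returns just the captured substring from each match — 4 in all.

['jhsk', '4jana', '9jd', 'dew6h']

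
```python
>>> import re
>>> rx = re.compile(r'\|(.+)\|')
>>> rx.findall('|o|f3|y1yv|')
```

Matches: at [0:11] match '|o|f3|y1yv|', group 1 = 'o|f3|y1yv'.
One capturing group, so `findall` returns just the captured substring from the one match — 1 in all.

['o|f3|y1yv']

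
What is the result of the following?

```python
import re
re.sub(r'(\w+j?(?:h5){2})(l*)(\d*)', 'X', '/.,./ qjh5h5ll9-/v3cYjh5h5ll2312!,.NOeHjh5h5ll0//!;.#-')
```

'/.,./ X-/X!,.X//!;.#-'

The pattern matches one or more of a word character, then optionally the literal 'j', then the literal 'h5' repeated 2 times (captured); then zero or more of a literal 'l' (captured); then zero or more of a digit (captured).
Matches: at [6:15] → 'qjh5h5ll9'; at [17:32] → 'v3cYjh5h5ll2312'; at [35:47] → 'NOeHjh5h5ll0'.
Each match is replaced by 'X'.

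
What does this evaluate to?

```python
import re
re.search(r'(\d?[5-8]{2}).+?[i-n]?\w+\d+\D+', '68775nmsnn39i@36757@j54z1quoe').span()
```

This matches optionally a digit, then exactly 2 of a character in [5-8] (captured); then one or more of any character (lazy), then optionally a character in [i-n]; then one or more of a word character, then one or more of a digit; then one or more of a non-digit.
Lazy quantifiers expand one character at a time until the remainder of the pattern can match.
`re.search` scans for the first position where the pattern succeeds.
The match spans [0:14] → '68775nmsnn39i@'.
Captured: group 1 = '687'.

(0, 14)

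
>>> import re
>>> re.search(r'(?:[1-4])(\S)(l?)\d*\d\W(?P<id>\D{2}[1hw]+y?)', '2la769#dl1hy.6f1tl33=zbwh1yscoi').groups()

('t', 'l', 'zbwh1y')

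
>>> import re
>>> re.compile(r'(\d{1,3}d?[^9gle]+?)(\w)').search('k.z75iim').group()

'75ii'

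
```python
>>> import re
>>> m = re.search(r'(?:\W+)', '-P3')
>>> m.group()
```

This matches one or more of a non-word character (non-capturing group).
The match spans [0:1] → '-'.

'-'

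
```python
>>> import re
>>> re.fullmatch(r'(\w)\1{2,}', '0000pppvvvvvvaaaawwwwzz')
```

A backreference is literal: `\1` must see the identical characters the first group matched.
`re.fullmatch` requires the pattern to consume the entire string.
Here the pattern can't cover the whole string, so the call returns None.

None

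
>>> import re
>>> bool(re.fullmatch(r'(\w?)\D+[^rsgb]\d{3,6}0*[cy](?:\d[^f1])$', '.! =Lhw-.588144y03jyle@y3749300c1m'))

False

Pattern: optionally a word character (captured); then one or more of a non-digit, then any character except [rsgb]; then 3 to 6 of a digit; then zero or more of the literal '0', then one of [cy]; then a digit, then any character except [f1] (non-capturing group); then anchored at the end.
`re.fullmatch` is like wrapping the pattern in `^…$` (in single-line mode).
Here there's no way to consume every character, so the call returns None, and `bool(None)` is False.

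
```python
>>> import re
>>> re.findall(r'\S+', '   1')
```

['1']

Pattern: one or more of a non-whitespace character.
Scanning left to right: at [3:4] → '1'.
Since nothing is captured, `findall` lists the 1 matched substring directly.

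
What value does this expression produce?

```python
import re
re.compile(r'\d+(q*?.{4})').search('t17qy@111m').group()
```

Pattern: one or more of a digit; then zero or more of the literal 'q' (lazy), then exactly 4 of any character (captured).
The match spans [1:7] → '17qy@1'.

'17qy@1'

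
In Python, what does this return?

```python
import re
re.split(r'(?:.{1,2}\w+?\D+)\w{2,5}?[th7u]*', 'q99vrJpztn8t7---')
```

Pattern: 1 to 2 of any character, then one or more of a word character (lazy), then one or more of a non-digit (non-capturing group); then 2 to 5 of a word character (lazy), then zero or more of one of [th7u].
Matches to split on: at [0:13] → 'q99vrJpztn8t7'.
The string is cut at each match, leaving 2 pieces.

['', '---']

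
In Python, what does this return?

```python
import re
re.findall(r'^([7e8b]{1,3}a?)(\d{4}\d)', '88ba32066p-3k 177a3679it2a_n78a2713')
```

[('88ba', '32066')]

The pattern matches anchored at the start of the string; then 1 to 3 of one of [7e8b], then optionally a literal 'a' (captured); then exactly 4 of a digit, then a digit (captured).
Scanning left to right: at [0:9] match '88ba32066', groups = ('88ba', '32066').
With 2 capturing groups, `findall` returns a 2-tuple per match.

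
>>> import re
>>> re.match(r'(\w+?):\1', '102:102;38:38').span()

The backreference `\1` re-matches whatever the first group consumed, character for character.
`match` is anchored at position 0; if the pattern doesn't fit there, it returns None.
The match spans [0:7] → '102:102'.
Captured: group 1 = '102'.

(0, 7)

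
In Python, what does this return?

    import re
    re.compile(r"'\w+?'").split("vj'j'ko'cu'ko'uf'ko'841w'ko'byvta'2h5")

Matches to split on: at [2:5] → "'j'"; at [7:11] → "'cu'"; at [13:17] → "'uf'"; at [19:25] → "'841w'"; at [27:34] → "'byvta'".
`split` removes every match and returns the 6 fragments in between.

['vj', 'ko', 'ko', 'ko', 'ko', '2h5']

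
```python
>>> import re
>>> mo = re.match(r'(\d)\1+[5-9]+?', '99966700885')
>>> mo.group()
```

'9996'

`\1` is not a pattern — it's the concrete string captured by group 1, re-applied verbatim.
`re.match` only tries the pattern at the start of the string.
The match spans [0:4] → '9996'.
Captured: group 1 = '9'.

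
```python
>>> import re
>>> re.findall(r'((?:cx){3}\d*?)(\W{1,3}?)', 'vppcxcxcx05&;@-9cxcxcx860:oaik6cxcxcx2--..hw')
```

[('cxcxcx05', '&'), ('cxcxcx860', ':'), ('cxcxcx2', '-')]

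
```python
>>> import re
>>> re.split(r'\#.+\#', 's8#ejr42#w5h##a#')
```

['s8', '']

Splitting on the pattern gives 2 pieces.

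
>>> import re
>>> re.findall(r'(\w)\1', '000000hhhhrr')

['0', '0', '0', 'h', 'h', 'r']

`\1` has to match the exact text group 1 already captured.
`findall` collects group 1 from each match (6 total).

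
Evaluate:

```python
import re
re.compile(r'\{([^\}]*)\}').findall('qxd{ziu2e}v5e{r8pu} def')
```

['ziu2e', 'r8pu']

Walking the string: at [3:10] match '{ziu2e}', group 1 = 'ziu2e'; at [13:19] match '{r8pu}', group 1 = 'r8pu'.
With a single group, `findall` returns only what that group captured — 2 items.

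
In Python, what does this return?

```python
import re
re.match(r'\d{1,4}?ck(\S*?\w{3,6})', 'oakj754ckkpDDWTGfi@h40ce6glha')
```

None

`re.match` only tries the pattern at the start of the string.
Here the string doesn't start with a match, so the call returns None.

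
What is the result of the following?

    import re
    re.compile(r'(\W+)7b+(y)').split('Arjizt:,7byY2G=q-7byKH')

['Arjizt', ':,', 'y', 'Y2G=q', '-', 'y', 'KH']

This matches one or more of a non-word character (captured); then the literal '7', then one or more of the literal 'b'; then a literal 'y' (captured).
Matches to split on: at [6:11] → ':,7by'; at [16:20] → '-7by'.
The group in the pattern means `split` returns the separators' captures alongside the pieces.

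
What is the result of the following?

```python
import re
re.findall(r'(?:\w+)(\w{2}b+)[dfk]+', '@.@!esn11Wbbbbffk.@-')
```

This matches one or more of a word character (non-capturing group); then exactly 2 of a word character, then one or more of a literal 'b' (captured); then one or more of one of [dfk].
`findall` collects group 1 from the one match (1 total).

['bbb']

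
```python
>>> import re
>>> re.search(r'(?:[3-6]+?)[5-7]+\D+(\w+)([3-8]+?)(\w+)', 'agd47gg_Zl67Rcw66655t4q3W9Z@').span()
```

(3, 27)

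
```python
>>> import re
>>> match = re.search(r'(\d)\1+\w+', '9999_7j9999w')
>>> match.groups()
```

('9',)

A backreference is literal: `\1` must see the identical characters the first group matched.
Unlike `match`, `search` isn't anchored — it looks for the pattern anywhere in the string.
The match spans [0:12] → '9999_7j9999w'.
Captured: group 1 = '9'.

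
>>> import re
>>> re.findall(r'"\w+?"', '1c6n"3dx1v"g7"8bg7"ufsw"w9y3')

['"3dx1v"', '"8bg7"']

Walking the string: at [4:11] → '"3dx1v"'; at [13:19] → '"8bg7"'.
Since nothing is captured, `findall` lists the 2 matched substrings directly.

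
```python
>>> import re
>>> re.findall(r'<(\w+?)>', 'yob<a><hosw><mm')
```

Walking the string: at [3:6] match '<a>', group 1 = 'a'; at [6:12] match '<hosw>', group 1 = 'hosw'.
With a single group, `findall` returns only what that group captured — 2 items.

['a', 'hosw']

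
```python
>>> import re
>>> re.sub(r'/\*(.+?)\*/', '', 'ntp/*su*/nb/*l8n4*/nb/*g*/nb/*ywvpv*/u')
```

'ntpnbnbnbu'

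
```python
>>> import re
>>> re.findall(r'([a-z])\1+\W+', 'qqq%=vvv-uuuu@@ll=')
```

['q', 'v', 'u', 'l']

The backreference `\1` re-matches whatever the first group consumed, character for character.
`findall` collects group 1 from each match (4 total).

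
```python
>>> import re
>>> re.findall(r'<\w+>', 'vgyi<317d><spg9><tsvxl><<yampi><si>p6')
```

Since nothing is captured, `findall` lists the 5 matched substrings directly.

['<317d>', '<spg9>', '<tsvxl>', '<yampi>', '<si>']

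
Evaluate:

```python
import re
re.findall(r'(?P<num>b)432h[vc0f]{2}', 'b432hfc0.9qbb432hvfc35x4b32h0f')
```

With a single group, `findall` returns only what that group captured — 2 items.

['b', 'b']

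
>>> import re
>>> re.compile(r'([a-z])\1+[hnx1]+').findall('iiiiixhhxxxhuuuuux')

`\1` is not a pattern — it's the concrete string captured by group 1, re-applied verbatim.
Scanning left to right: at [0:12] match 'iiiiixhhxxxh', group 1 = 'i'; at [12:18] match 'uuuuux', group 1 = 'u'.
Because there's exactly one group, `findall` drops the full match and keeps group 1 from each hit.

['i', 'u']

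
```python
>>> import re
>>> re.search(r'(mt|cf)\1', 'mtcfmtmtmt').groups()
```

A backreference is literal: `\1` must see the identical characters the first group matched.
`re.search` scans for the first position where the pattern succeeds.
The match spans [4:8] → 'mtmt'.
Captured: group 1 = 'mt'.

('mt',)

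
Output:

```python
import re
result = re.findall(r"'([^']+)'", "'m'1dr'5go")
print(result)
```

['m']

Walking the string: at [0:3] match "'m'", group 1 = 'm'.
Because there's exactly one group, `findall` drops the full match and keeps group 1 from the one hit.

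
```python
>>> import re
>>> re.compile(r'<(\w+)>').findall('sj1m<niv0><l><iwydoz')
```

With a single group, `findall` returns only what that group captured — 2 items.

['niv0', 'l']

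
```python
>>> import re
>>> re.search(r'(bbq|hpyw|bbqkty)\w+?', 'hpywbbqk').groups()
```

('hpyw',)

`search` walks the string left to right and returns the first match it finds.
The match spans [0:5] → 'hpywb'.
Captured: group 1 = 'hpyw'.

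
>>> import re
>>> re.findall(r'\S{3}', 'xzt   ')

['xzt']

The pattern matches exactly 3 of a non-whitespace character.
Matches: at [0:3] → 'xzt'.
Since nothing is captured, `findall` lists the 1 matched substring directly.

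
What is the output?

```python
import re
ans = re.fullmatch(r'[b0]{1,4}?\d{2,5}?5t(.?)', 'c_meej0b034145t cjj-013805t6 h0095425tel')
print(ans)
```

This matches 1 to 4 of one of [b0] (lazy), then 2 to 5 of a digit (lazy), then the literal '5t'; then optionally any character (captured).
`re.fullmatch` requires the pattern to consume the entire string.
Here there's no way to consume every character, so the call returns None.

None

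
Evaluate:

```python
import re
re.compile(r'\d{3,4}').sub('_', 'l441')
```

Pattern: 3 to 4 of a digit.
Matches: at [1:4] → '441'.
`sub` substitutes '_' at each match site.

'l_'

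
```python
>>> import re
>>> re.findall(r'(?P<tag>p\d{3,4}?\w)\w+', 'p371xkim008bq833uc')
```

['p371x']

This matches the literal 'p', then 3 to 4 of a digit (lazy), then a word character (captured as 'tag'); then one or more of a word character.
Walking the string: at [0:18] match 'p371xkim008bq833uc', group 1 = 'p371x'.
`findall` collects group 1 from the one match (1 total).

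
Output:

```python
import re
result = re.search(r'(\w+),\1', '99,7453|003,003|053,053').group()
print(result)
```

`\1` has to match the exact text group 1 already captured.
The match spans [8:15] → '003,003'.

003,003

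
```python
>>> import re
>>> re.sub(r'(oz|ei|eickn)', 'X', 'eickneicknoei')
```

The regex engine tests alternatives in the order written; an earlier branch that matches wins even if a later one would match more.
Every occurrence is swapped for 'X'.

'XcknXcknoX'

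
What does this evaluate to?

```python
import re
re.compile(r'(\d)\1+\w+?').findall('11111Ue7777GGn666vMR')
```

['1', '7', '6']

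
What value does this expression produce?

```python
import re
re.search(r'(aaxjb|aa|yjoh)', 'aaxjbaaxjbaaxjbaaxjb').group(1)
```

'aaxjb'

The match spans [0:5] → 'aaxjb'.
Captured: group 1 = 'aaxjb'.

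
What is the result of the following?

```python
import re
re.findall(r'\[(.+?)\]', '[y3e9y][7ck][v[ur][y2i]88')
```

['y3e9y', '7ck', 'v[ur', 'y2i']

Lazy quantifiers expand one character at a time until the remainder of the pattern can match.
One capturing group, so `findall` returns just the captured substring from each match — 4 in all.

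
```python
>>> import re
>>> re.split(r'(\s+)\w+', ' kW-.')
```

['', ' ', '-.']

The group in the pattern means `split` returns the separators' captures alongside the pieces.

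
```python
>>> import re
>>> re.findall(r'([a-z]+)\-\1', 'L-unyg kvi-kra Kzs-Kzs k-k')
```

After group 1 captures some text, `\1` only succeeds where that same text appears again.
Walking the string: at [23:26] match 'k-k', group 1 = 'k'.
`findall` collects group 1 from the one match (1 total).

['k']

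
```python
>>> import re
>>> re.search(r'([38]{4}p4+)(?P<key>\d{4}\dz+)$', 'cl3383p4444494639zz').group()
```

Pattern: exactly 4 of one of [38], then a literal 'p', then one or more of a literal '4' (captured); then exactly 4 of a digit, then a digit, then one or more of a literal 'z' (captured as 'key'); then anchored at the end.
`re.search` tries every starting position until one works.
The match spans [2:19] → '3383p4444494639zz'.
Captured: group 1 = '3383p44444', group 2 = '94639zz'.

'3383p4444494639zz'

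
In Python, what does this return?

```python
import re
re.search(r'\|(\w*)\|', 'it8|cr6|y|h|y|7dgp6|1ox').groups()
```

('cr6',)

`search` walks the string left to right and returns the first match it finds.
The match spans [3:8] → '|cr6|'.
Captured: group 1 = 'cr6'.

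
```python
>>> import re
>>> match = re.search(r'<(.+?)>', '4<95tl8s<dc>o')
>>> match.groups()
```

The match spans [1:12] → '<95tl8s<dc>'.
Captured: group 1 = '95tl8s<dc'.

('95tl8s<dc',)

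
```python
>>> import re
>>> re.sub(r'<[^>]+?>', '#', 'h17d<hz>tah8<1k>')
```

'h17d#tah8#'

Matches: at [4:8] → '<hz>'; at [12:16] → '<1k>'.
`sub` substitutes '#' at each match site.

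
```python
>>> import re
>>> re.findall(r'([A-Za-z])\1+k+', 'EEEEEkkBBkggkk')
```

['E', 'B', 'g']

The backreference `\1` re-matches whatever the first group consumed, character for character.
With a single group, `findall` returns only what that group captured — 3 items.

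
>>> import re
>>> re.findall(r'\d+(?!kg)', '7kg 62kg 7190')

['6', '7190']

A negative assertion filters positions out without eating any characters.
Scanning left to right: at [4:5] → '6'; at [9:13] → '7190'.
No capturing groups, so `findall` returns the 2 full match strings.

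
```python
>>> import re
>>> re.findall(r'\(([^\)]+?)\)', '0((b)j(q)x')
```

Walking the string: at [1:5] match '((b)', group 1 = '(b'; at [6:9] match '(q)', group 1 = 'q'.
One capturing group, so `findall` returns just the captured substring from each match — 2 in all.

['(b', 'q']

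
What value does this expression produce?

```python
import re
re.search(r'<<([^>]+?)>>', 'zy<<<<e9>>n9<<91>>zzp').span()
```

(2, 10)

The match spans [2:10] → '<<<<e9>>'.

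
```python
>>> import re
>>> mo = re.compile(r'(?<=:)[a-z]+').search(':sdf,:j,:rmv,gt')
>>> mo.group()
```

'sdf'

The lookaround is zero-width — it requires the adjacent text to match without consuming it, so the asserted text isn't part of the match.
Unlike `match`, `search` isn't anchored — it looks for the pattern anywhere in the string.
The match spans [1:4] → 'sdf'.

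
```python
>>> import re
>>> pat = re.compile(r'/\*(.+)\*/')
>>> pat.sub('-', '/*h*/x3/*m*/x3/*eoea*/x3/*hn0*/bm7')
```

Matches: at [0:31] → '/*h*/x3/*m*/x3/*eoea*/x3/*hn0*/'.
Every occurrence is swapped for '-'.

'-bm7'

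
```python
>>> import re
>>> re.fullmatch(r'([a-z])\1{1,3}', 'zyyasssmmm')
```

None

A backreference is literal: `\1` must see the identical characters the first group matched.
`re.fullmatch` is like wrapping the pattern in `^…$` (in single-line mode).
Here the pattern can't cover the whole string, so the call returns None.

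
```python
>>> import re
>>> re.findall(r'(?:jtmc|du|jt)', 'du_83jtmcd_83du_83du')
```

`|` is ordered: at each position the engine commits to the first alternative that works.
No capturing groups, so `findall` returns the 4 full match strings.

['du', 'jtmc', 'du', 'du']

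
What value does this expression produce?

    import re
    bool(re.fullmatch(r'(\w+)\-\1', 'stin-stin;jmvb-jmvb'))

False

The backreference `\1` re-matches whatever the first group consumed, character for character.
For `fullmatch`, every character of the input must be accounted for by the pattern.
Here the string isn't matched end-to-end, so the call returns None, and `bool(None)` is False.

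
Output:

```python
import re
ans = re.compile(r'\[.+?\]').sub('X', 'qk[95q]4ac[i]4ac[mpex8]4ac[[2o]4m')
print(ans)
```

The `?` after the quantifier makes it lazy — it takes as little as possible before letting the rest of the pattern try.
Matches: at [2:7] → '[95q]'; at [10:13] → '[i]'; at [16:23] → '[mpex8]'; at [26:31] → '[[2o]'.
Every occurrence is swapped for 'X'.

qkX4acX4acX4acX4m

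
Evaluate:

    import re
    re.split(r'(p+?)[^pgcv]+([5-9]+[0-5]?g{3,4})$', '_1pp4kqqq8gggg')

['_1', 'pp', '8gggg', '']

The group in the pattern means `split` returns the separators' captures alongside the pieces.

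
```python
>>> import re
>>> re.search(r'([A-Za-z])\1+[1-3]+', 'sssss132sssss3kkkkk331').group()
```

'sssss132'

`\1` is not a pattern — it's the concrete string captured by group 1, re-applied verbatim.
`search` walks the string left to right and returns the first match it finds.
The match spans [0:8] → 'sssss132'.
Captured: group 1 = 's'.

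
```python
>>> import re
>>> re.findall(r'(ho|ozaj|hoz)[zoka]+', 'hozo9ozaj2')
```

`|` is ordered: at each position the engine commits to the first alternative that works.
Walking the string: at [0:4] match 'hozo', group 1 = 'ho'.
Because there's exactly one group, `findall` drops the full match and keeps group 1 from the one hit.

['ho']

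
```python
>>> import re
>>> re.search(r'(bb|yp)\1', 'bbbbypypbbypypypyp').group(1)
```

`\1` has to match the exact text group 1 already captured.
`search` walks the string left to right and returns the first match it finds.
The match spans [0:4] → 'bbbb'.
Captured: group 1 = 'bb'.

'bb'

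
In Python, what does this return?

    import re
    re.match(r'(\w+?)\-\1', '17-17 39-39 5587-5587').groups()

The backreference `\1` re-matches whatever the first group consumed, character for character.
`re.match` only tries the pattern at the start of the string.
The match spans [0:5] → '17-17'.
Captured: group 1 = '17'.

('17',)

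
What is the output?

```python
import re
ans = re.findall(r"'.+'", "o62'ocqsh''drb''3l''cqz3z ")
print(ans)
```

`findall` yields the raw match text (1 of them) because the pattern has no groups.

["'ocqsh''drb''3l''"]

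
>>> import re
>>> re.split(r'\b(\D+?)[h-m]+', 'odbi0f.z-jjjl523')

The pattern matches a word boundary (`\b`, zero-width); then one or more of a non-digit (lazy) (captured); then one or more of a character in [h-m].
Matches to split on: at [0:4] → 'odbi'; at [6:13] → '.z-jjjl'.
Because the pattern has a capturing group, `split` also inserts each captured text between the pieces.

['', 'odb', '0f', '.z-', '523']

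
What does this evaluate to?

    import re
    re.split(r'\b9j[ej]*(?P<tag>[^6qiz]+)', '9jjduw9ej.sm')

The pattern matches a word boundary (`\b`, zero-width); then the literal '9j', then zero or more of one of [ej]; then one or more of any character except [6qiz] (captured as 'tag').
Matches to split on: at [0:12] → '9jjduw9ej.sm'.
`re.split` interleaves the captured-group text with the surrounding fragments.

['', 'duw9ej.sm', '']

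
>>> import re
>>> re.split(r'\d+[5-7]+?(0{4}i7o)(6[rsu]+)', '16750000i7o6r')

The pattern matches one or more of a digit, then one or more of a character in [5-7] (lazy); then exactly 4 of the literal '0', then the literal 'i7o' (captured); then the literal '6', then one or more of one of [rsu] (captured).
Matches to split on: at [0:13] → '16750000i7o6r'.
With a capturing group present, the delimiter's captured portion is kept in the result list.

['', '0000i7o', '6r', '']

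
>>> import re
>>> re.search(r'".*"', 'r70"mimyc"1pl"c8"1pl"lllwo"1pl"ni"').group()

'"mimyc"1pl"c8"1pl"lllwo"1pl"ni"'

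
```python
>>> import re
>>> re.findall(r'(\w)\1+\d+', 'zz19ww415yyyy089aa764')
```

A backreference is literal: `\1` must see the identical characters the first group matched.
With a single group, `findall` returns only what that group captured — 4 items.

['z', 'w', 'y', 'a']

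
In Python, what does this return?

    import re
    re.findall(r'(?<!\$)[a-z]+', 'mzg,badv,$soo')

A negative assertion filters positions out without eating any characters.
Scanning left to right: at [0:3] → 'mzg'; at [4:8] → 'badv'; at [11:13] → 'oo'.
With no groups in the pattern, `findall` gives back each whole match — 3 here.

['mzg', 'badv', 'oo']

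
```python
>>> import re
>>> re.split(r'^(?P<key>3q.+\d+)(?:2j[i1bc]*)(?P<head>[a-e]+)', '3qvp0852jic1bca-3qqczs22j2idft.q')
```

Pattern: anchored at the start of the string; then the literal '3q', then one or more of any character, then one or more of a digit (captured as 'key'); then the literal '2j', then zero or more of one of [i1bc] (non-capturing group); then one or more of a character in [a-e] (captured as 'head').
Matches to split on: at [0:15] → '3qvp0852jic1bca'.
The group in the pattern means `split` returns the separators' captures alongside the pieces.

['', '3qvp085', 'a', '-3qqczs22j2idft.q']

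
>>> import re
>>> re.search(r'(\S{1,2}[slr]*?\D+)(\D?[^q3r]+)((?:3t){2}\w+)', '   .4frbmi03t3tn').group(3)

The match spans [3:16] → '.4frbmi03t3tn'.
Captured: group 1 = '.4frbmi', group 2 = '0', group 3 = '3t3tn'.

'3t3tn'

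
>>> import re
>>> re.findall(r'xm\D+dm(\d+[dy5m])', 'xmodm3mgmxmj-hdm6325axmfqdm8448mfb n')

The pattern matches the literal 'xm', then one or more of a non-digit, then the literal 'dm'; then one or more of a digit, then one of [dy5m] (captured).
Scanning left to right: at [0:7] match 'xmodm3m', group 1 = '3m'; at [9:20] match 'xmj-hdm6325', group 1 = '6325'; at [21:32] match 'xmfqdm8448m', group 1 = '8448m'.
With a single group, `findall` returns only what that group captured — 3 items.

['3m', '6325', '8448m']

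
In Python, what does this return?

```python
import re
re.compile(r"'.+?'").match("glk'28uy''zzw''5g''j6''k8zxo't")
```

None

`match` is anchored at position 0; if the pattern doesn't fit there, it returns None.
Here the pattern fails at index 0, so the call returns None.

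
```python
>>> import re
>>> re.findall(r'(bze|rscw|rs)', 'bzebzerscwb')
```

['bze', 'bze', 'rscw']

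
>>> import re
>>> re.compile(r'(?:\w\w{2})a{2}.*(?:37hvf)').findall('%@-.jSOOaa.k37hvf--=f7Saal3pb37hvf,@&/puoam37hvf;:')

Pattern: a word character, then exactly 2 of a word character (non-capturing group); then exactly 2 of the literal 'a', then zero or more of any character; then the literal '37', then the literal 'hvf' (non-capturing group).
No capturing groups, so `findall` returns the 1 full match string.

['SOOaa.k37hvf--=f7Saal3pb37hvf,@&/puoam37hvf']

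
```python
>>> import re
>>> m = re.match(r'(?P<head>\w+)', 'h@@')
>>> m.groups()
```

Pattern: one or more of a word character (captured as 'head').
`match` is anchored at position 0; if the pattern doesn't fit there, it returns None.
The match spans [0:1] → 'h'.
Captured: group 1 = 'h'.

('h',)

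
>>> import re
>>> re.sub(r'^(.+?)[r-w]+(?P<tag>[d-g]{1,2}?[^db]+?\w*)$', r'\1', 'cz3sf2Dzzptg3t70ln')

'cz3'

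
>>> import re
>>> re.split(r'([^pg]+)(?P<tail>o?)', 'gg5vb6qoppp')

['gg', '5vb6qo', '', 'ppp']

Because the pattern has a capturing group, `split` also inserts each captured text between the pieces.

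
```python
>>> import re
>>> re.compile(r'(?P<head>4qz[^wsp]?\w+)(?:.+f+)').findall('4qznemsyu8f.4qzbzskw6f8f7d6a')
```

The pattern matches the literal '4qz', then optionally any character except [wsp], then one or more of a word character (captured as 'head'); then one or more of any character, then one or more of the literal 'f' (non-capturing group).
Matches: at [0:24] match '4qznemsyu8f.4qzbzskw6f8f', group 1 = '4qznemsyu8f'.
`findall` collects group 1 from the one match (1 total).

['4qznemsyu8f']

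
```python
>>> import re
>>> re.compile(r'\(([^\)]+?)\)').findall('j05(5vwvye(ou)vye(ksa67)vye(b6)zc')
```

['5vwvye(ou', 'ksa67', 'b6']

Scanning left to right: at [3:14] match '(5vwvye(ou)', group 1 = '5vwvye(ou'; at [17:24] match '(ksa67)', group 1 = 'ksa67'; at [27:31] match '(b6)', group 1 = 'b6'.
Because there's exactly one group, `findall` drops the full match and keeps group 1 from each hit.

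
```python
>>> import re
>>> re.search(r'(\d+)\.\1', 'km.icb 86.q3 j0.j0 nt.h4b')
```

None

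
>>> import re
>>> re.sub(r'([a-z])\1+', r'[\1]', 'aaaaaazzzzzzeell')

After group 1 captures some text, `\1` only succeeds where that same text appears again.
The replacement refers to a captured group, so each match is rewritten using its own captured text.

'[a][z][e][l]'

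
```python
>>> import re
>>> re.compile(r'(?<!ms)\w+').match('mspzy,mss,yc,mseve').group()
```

`match` is anchored at position 0; if the pattern doesn't fit there, it returns None.
The match spans [0:5] → 'mspzy'.

'mspzy'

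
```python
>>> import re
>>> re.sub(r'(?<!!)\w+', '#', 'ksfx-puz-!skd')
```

The negative lookaround is zero-width — it rules out positions where the adjacent text would match, without consuming anything.
Matches: at [0:4] → 'ksfx'; at [5:8] → 'puz'; at [11:13] → 'kd'.
`sub` substitutes '#' at each match site.

'#-#-!s#'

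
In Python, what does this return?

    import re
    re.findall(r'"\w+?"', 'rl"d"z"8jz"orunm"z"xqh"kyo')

['"d"', '"8jz"', '"z"']

Scanning left to right: at [2:5] → '"d"'; at [6:11] → '"8jz"'; at [16:19] → '"z"'.
No capturing groups, so `findall` returns the 3 full match strings.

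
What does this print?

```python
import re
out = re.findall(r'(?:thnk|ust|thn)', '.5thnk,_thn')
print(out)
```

Alternation tries branches left to right and keeps the first one that lets the overall match succeed at that position.
With no groups in the pattern, `findall` gives back each whole match — 2 here.

['thnk', 'thn']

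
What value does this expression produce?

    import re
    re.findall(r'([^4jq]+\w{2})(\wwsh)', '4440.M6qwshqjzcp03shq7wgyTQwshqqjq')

[('0.M6', 'qwsh'), ('7wgyT', 'Qwsh')]

Pattern: one or more of any character except [4jq], then exactly 2 of a word character (captured); then a word character, then the literal 'wsh' (captured).
Scanning left to right: at [3:11] match '0.M6qwsh', groups = ('0.M6', 'qwsh'); at [21:30] match '7wgyTQwsh', groups = ('7wgyT', 'Qwsh').
Multiple groups make `findall` return tuples — one 2-tuple for each match.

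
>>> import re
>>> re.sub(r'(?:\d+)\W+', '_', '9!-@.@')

'_'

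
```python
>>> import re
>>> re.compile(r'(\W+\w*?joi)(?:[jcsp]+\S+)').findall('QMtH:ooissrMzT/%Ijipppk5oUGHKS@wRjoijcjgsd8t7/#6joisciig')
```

['@wRjoi']

Because there's exactly one group, `findall` drops the full match and keeps group 1 from the one hit.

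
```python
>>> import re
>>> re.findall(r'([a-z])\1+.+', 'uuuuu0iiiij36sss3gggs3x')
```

['u']

After group 1 captures some text, `\1` only succeeds where that same text appears again.
Walking the string: at [0:23] match 'uuuuu0iiiij36sss3gggs3x', group 1 = 'u'.
One capturing group, so `findall` returns just the captured substring from the one match — 1 in all.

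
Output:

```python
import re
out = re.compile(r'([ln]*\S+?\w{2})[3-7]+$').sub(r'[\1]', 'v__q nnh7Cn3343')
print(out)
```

Pattern: zero or more of one of [ln], then one or more of a non-whitespace character (lazy), then exactly 2 of a word character (captured); then one or more of a character in [3-7]; then anchored at the end.
A non-greedy quantifier consumes as few characters as it can — just enough that the remainder of the pattern still matches from where it stops; whatever follows it matches normally.
Matches: at [5:15] → 'nnh7Cn3343'.
`\1` in the replacement pulls in group 1's text for each match.

v__q [nnh7Cn]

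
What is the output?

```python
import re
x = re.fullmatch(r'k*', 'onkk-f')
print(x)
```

None

For `fullmatch`, every character of the input must be accounted for by the pattern.
Here the pattern can't cover the whole string, so the call returns None.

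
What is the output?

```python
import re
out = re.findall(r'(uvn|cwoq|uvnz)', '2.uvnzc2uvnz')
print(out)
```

['uvn', 'uvn']

Alternation isn't longest-match — the leftmost alternative that fits at this position is chosen.
Scanning left to right: at [2:5] match 'uvn', group 1 = 'uvn'; at [8:11] match 'uvn', group 1 = 'uvn'.
`findall` collects group 1 from each match (2 total).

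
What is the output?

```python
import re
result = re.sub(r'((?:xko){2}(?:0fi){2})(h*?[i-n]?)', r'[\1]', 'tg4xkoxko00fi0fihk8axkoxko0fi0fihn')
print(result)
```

The pattern matches the literal 'xko' repeated 2 times, then the literal '0fi' repeated 2 times (captured); then zero or more of the literal 'h' (lazy), then optionally a character in [i-n] (captured).
The `?` after the quantifier makes it lazy — it takes as little as possible before letting the rest of the pattern try.
Matches: at [20:32] → 'xkoxko0fi0fi'.
The replacement refers to a captured group, so each match is rewritten using its own captured text.

tg4xkoxko00fi0fihk8a[xkoxko0fi0fi]hn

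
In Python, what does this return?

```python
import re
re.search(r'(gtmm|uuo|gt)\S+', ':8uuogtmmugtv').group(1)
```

'uuo'

`re.search` scans for the first position where the pattern succeeds.
The match spans [2:13] → 'uuogtmmugtv'.
Captured: group 1 = 'uuo'.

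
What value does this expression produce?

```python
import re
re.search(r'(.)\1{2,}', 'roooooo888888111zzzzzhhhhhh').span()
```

(1, 7)

`\1` is not a pattern — it's the concrete string captured by group 1, re-applied verbatim.
`re.search` scans for the first position where the pattern succeeds.
The match spans [1:7] → 'oooooo'.
Captured: group 1 = 'o'.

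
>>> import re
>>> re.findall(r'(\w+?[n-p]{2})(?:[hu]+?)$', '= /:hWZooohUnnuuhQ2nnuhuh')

['hWZooohUnnuuhQ2nn']

Pattern: one or more of a word character (lazy), then exactly 2 of a character in [n-p] (captured); then one or more of one of [hu] (lazy) (non-capturing group); then anchored at the end.
Scanning left to right: at [4:25] match 'hWZooohUnnuuhQ2nnuhuh', group 1 = 'hWZooohUnnuuhQ2nn'.
`findall` collects group 1 from the one match (1 total).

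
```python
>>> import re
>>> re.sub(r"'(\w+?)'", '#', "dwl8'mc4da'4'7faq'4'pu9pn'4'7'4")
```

'dwl8#4#4#4#4'

Every occurrence is swapped for '#'.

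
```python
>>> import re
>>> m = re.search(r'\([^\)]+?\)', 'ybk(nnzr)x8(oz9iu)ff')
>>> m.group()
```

'(nnzr)'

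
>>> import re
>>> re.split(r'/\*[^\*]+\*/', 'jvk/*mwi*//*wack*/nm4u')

['jvk', '', 'nm4u']

Matches to split on: at [3:10] → '/*mwi*/'; at [10:18] → '/*wack*/'.
Each match becomes a cut point; 3 segments remain.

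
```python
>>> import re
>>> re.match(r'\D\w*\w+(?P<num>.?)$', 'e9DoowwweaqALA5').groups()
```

('',)

The match spans [0:15] → 'e9DoowwweaqALA5'.
Captured: group 1 = ''.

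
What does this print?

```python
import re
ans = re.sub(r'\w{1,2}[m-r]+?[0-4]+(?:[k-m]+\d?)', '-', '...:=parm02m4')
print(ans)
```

The pattern matches 1 to 2 of a word character, then one or more of a character in [m-r] (lazy); then one or more of a character in [0-4]; then one or more of a character in [k-m], then optionally a digit (non-capturing group).
Matches: at [5:13] → 'parm02m4'.
`sub` substitutes '-' at each match site.

...:=-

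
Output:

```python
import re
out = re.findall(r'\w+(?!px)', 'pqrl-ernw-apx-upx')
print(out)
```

['pqrl', 'ernw', 'apx', 'upx']

`(?!…)`/`(?<!…)` only lets a position through if the neighbouring text does NOT match; no characters are consumed.
Matches: at [0:4] → 'pqrl'; at [5:9] → 'ernw'; at [10:13] → 'apx'; at [14:17] → 'upx'.
No capturing groups, so `findall` returns the 4 full match strings.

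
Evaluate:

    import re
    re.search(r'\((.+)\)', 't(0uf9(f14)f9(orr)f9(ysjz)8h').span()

(1, 26)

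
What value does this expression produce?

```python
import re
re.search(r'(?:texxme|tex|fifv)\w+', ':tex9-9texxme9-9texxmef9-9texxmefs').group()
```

Unlike `match`, `search` isn't anchored — it looks for the pattern anywhere in the string.
The match spans [1:5] → 'tex9'.

'tex9'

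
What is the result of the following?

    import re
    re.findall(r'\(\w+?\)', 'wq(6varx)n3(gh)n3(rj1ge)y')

No capturing groups, so `findall` returns the 3 full match strings.

['(6varx)', '(gh)', '(rj1ge)']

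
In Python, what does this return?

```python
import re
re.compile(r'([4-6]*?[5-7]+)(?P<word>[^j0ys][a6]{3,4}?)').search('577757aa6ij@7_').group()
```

'577757aa6'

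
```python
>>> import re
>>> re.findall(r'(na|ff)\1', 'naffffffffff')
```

['ff', 'ff']

After group 1 captures some text, `\1` only succeeds where that same text appears again.
Matches: at [2:6] match 'ffff', group 1 = 'ff'; at [6:10] match 'ffff', group 1 = 'ff'.
With a single group, `findall` returns only what that group captured — 2 items.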